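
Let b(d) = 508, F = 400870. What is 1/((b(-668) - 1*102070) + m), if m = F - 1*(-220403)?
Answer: 1/519711 ≈ 1.9241e-6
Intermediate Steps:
m = 621273 (m = 400870 - 1*(-220403) = 400870 + 220403 = 621273)
1/((b(-668) - 1*102070) + m) = 1/((508 - 1*102070) + 621273) = 1/((508 - 102070) + 621273) = 1/(-101562 + 621273) = 1/519711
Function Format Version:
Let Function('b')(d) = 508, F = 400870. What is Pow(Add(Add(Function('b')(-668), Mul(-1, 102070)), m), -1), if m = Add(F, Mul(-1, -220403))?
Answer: Rational(1, 519711) ≈ 1.9241e-6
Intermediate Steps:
m = 621273 (m = Add(400870, Mul(-1, -220403)) = Add(400870, 220403) = 621273)
Pow(Add(Add(Function('b')(-668), Mul(-1, 102070)), m), -1) = Pow(Add(Add(508, Mul(-1, 102070)), 621273), -1) = Pow(Add(Add(508, -102070), 621273), -1) = Pow(Add(-101562, 621273), -1) = Pow(519711, -1) = Rational(1, 519711)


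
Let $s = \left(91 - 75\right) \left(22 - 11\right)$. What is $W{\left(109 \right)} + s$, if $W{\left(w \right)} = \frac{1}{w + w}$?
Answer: $\frac{38369}{218} \approx 176.0$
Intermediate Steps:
$W{\left(w \right)} = \frac{1}{2 w}$
$s = 176$ ($s = 16 \cdot 11 = 176$)
$W{\left(109 \right)} + s = \frac{1}{2 \cdot 109} + 176 = \frac{1}{2} \cdot \frac{1}{109} + 176 = \frac{1}{218} + 176 = \frac{38369}{218}$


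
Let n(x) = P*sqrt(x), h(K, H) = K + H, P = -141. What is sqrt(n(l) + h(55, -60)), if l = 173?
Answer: sqrt(-5 - 141*sqrt(173)) ≈ 43.123*I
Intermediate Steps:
h(K, H) = H + K
n(x) = -141*sqrt(x)
sqrt(n(l) + h(55, -60)) = sqrt(-141*sqrt(173) + (-60 + 55)) = sqrt(-141*sqrt(173) - 5) = sqrt(-5 - 141*sqrt(173))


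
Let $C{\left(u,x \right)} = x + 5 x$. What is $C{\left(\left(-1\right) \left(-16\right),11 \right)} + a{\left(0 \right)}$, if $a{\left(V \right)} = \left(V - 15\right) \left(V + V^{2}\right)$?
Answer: $66$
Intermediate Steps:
$a{\left(V \right)} = \left(-15 + V\right) \left(V + V^{2}\right)$
$C{\left(u,x \right)} = 6 x$
$C{\left(\left(-1\right) \left(-16\right),11 \right)} + a{\left(0 \right)} = 6 \cdot 11 + 0 \left(-15 + 0^{2} - 0\right) = 66 + 0 \left(-15 + 0 + 0\right) = 66 + 0 \left(-15\right) = 66 + 0 = 66$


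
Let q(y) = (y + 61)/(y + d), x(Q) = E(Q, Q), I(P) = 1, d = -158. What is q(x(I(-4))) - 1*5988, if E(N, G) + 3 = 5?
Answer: -311397/52 ≈ -5988.4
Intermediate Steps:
E(N, G) = 2 (E(N, G) = -3 + 5 = 2)
x(Q) = 2
q(y) = (61 + y)/(-158 + y) (q(y) = (y + 61)/(y - 158) = (61 + y)/(-158 + y))
q(x(I(-4))) - 1*5988 = (61 + 2)/(-158 + 2) - 1*5988 = 63/(-156) - 5988 = -1/156*63 - 5988 = -21/52 - 5988 = -311397/52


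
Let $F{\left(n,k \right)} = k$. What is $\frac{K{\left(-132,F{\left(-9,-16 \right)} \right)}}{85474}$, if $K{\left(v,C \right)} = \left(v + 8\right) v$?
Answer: $\frac{8184}{42737} \approx 0.1915$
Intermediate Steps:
$K{\left(v,C \right)} = v \left(8 + v\right)$ ($K{\left(v,C \right)} = \left(8 + v\right) v = v \left(8 + v\right)$)
$\frac{K{\left(-132,F{\left(-9,-16 \right)} \right)}}{85474} = \frac{\left(-132\right) \left(8 - 132\right)}{85474} = \left(-132\right) \left(-124\right) \frac{1}{85474} = 16368 \cdot \frac{1}{85474} = \frac{8184}{42737}$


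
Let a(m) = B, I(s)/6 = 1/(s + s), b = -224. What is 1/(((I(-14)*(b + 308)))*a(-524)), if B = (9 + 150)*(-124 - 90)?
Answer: 1/612468 ≈ 1.6327e-6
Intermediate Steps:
I(s) = 3/s (I(s) = 6/(s + s) = 6/((2*s)) = 6*(1/(2*s)) = 3/s)
B = -34026 (B = 159*(-214) = -34026)
a(m) = -34026
1/(((I(-14)*(b + 308)))*a(-524)) = 1/(((3/(-14))*(-224 + 308))*(-34026)) = -1/34026/((3*(-1/14))*84) = -1/34026/(-3/14*84) = -1/34026/(-18) = -1/18*(-1/34026) = 1/612468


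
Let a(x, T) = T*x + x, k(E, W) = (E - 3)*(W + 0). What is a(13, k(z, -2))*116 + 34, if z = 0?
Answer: 10590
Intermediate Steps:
k(E, W) = W*(-3 + E) (k(E, W) = (-3 + E)*W = W*(-3 + E))
a(x, T) = x + T*x
a(13, k(z, -2))*116 + 34 = (13*(1 - 2*(-3 + 0)))*116 + 34 = (13*(1 - 2*(-3)))*116 + 34 = (13*(1 + 6))*116 + 34 = (13*7)*116 + 34 = 91*116 + 34 = 10556 + 34 = 10590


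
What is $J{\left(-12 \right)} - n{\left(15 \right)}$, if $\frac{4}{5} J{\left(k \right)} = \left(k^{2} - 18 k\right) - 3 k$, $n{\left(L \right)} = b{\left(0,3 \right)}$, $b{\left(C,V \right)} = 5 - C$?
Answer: $490$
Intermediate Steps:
$n{\left(L \right)} = 5$ ($n{\left(L \right)} = 5 - 0 = 5 + 0 = 5$)
$J{\left(k \right)} = - \frac{105 k}{4} + \frac{5 k^{2}}{4}$ ($J{\left(k \right)} = \frac{5 \left(\left(k^{2} - 18 k\right) - 3 k\right)}{4} = \frac{5 \left(k^{2} - 21 k\right)}{4} = - \frac{105 k}{4} + \frac{5 k^{2}}{4}$)
$J{\left(-12 \right)} - n{\left(15 \right)} = \frac{5}{4} \left(-12\right) \left(-21 - 12\right) - 5 = \frac{5}{4} \left(-12\right) \left(-33\right) - 5 = 495 - 5 = 490$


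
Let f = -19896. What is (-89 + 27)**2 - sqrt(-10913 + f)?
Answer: 3844 - I*sqrt(30809) ≈ 3844.0 - 175.52*I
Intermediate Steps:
(-89 + 27)**2 - sqrt(-10913 + f) = (-89 + 27)**2 - sqrt(-10913 - 19896) = (-62)**2 - sqrt(-30809) = 3844 - I*sqrt(30809)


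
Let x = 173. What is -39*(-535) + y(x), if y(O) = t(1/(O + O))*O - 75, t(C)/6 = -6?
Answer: 14562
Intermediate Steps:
t(C) = -36 (t(C) = 6*(-6) = -36)
y(O) = -75 - 36*O (y(O) = -36*O - 75 = -75 - 36*O)
-39*(-535) + y(x) = -39*(-535) + (-75 - 36*173) = 20865 + (-75 - 6228) = 20865 - 6303 = 14562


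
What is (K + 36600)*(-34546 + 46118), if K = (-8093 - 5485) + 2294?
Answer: 292956752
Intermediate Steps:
K = -11284 (K = -13578 + 2294 = -11284)
(K + 36600)*(-34546 + 46118) = (-11284 + 36600)*(-34546 + 46118) = 25316*11572 = 292956752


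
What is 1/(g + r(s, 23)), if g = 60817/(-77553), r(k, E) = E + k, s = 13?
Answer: 77553/2731091 ≈ 0.028396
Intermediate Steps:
g = -60817/77553 (g = 60817*(-1/77553) = -60817/77553 ≈ -0.78420)
1/(g + r(s, 23)) = 1/(-60817/77553 + (23 + 13)) = 1/(-60817/77553 + 36) = 1/(2731091/77553) = 77553/2731091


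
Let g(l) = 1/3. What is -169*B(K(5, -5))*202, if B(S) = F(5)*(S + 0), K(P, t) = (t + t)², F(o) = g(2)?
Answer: -3413800/3 ≈ -1.1379e+6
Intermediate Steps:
g(l) = ⅓
F(o) = ⅓
K(P, t) = 4*t² (K(P, t) = (2*t)² = 4*t²)
B(S) = S/3 (B(S) = (S + 0)/3 = S/3)
-169*B(K(5, -5))*202 = -169*4*(-5)²/3*202 = -169*4*25/3*202 = -169*100/3*202 = -16900/3*202 = -3413800/3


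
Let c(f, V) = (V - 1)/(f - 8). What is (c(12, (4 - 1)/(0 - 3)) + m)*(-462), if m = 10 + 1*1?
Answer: -4851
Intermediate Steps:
c(f, V) = (-1 + V)/(-8 + f)
m = 11 (m = 10 + 1 = 11)
(c(12, (4 - 1)/(0 - 3)) + m)*(-462) = ((-1 + (4 - 1)/(0 - 3))/(-8 + 12) + 11)*(-462) = ((-1 + 3/(-3))/4 + 11)*(-462) = ((-1 + 3*(-1/3))/4 + 11)*(-462) = ((-1 - 1)/4 + 11)*(-462) = ((1/4)*(-2) + 11)*(-462) = (-1/2 + 11)*(-462) = (21/2)*(-462) = -4851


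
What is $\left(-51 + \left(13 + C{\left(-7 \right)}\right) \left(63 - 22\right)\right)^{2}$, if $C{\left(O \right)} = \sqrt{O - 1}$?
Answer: $218876 + 79048 i \sqrt{2} \approx 2.1888 \cdot 10^{5} + 1.1179 \cdot 10^{5} i$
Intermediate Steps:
$C{\left(O \right)} = \sqrt{-1 + O}$
$\left(-51 + \left(13 + C{\left(-7 \right)}\right) \left(63 - 22\right)\right)^{2} = \left(-51 + \left(13 + \sqrt{-1 - 7}\right) \left(63 - 22\right)\right)^{2} = \left(-51 + \left(13 + \sqrt{-8}\right) 41\right)^{2} = \left(-51 + \left(13 + 2 i \sqrt{2}\right) 41\right)^{2} = \left(-51 + \left(533 + 82 i \sqrt{2}\right)\right)^{2} = \left(482 + 82 i \sqrt{2}\right)^{2}$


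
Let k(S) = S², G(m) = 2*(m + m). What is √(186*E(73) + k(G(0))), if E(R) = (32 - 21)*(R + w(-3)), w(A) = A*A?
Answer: 2*√41943 ≈ 409.60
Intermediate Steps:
w(A) = A²
E(R) = 99 + 11*R (E(R) = (32 - 21)*(R + (-3)²) = 11*(R + 9) = 11*(9 + R) = 99 + 11*R)
G(m) = 4*m (G(m) = 2*(2*m) = 4*m)
√(186*E(73) + k(G(0))) = √(186*(99 + 11*73) + (4*0)²) = √(186*(99 + 803) + 0²) = √(186*902 + 0) = √(167772 + 0) = √167772 = 2*√41943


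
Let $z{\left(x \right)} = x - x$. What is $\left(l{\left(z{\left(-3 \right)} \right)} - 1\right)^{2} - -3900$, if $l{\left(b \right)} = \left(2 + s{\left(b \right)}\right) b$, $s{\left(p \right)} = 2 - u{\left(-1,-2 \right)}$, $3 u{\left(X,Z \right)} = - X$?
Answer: $3901$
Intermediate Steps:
$u{\left(X,Z \right)} = - \frac{X}{3}$ ($u{\left(X,Z \right)} = \frac{\left(-1\right) X}{3} = - \frac{X}{3}$)
$z{\left(x \right)} = 0$
$s{\left(p \right)} = \frac{5}{3}$ ($s{\left(p \right)} = 2 - \left(- \frac{1}{3}\right) \left(-1\right) = 2 - \frac{1}{3} = \frac{5}{3}$)
$l{\left(b \right)} = \frac{11 b}{3}$ ($l{\left(b \right)} = \left(2 + \frac{5}{3}\right) b = \frac{11 b}{3}$)
$\left(l{\left(z{\left(-3 \right)} \right)} - 1\right)^{2} - -3900 = \left(\frac{11}{3} \cdot 0 - 1\right)^{2} - -3900 = \left(0 - 1\right)^{2} + 3900 = \left(-1\right)^{2} + 3900 = 1 + 3900 = 3901$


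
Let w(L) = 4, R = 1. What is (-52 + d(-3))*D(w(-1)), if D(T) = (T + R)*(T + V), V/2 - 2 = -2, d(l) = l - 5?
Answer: -1200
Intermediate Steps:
d(l) = -5 + l
V = 0 (V = 4 + 2*(-2) = 4 - 4 = 0)
D(T) = T*(1 + T) (D(T) = (T + 1)*(T + 0) = (1 + T)*T = T*(1 + T))
(-52 + d(-3))*D(w(-1)) = (-52 + (-5 - 3))*(4*(1 + 4)) = (-52 - 8)*(4*5) = -60*20 = -1200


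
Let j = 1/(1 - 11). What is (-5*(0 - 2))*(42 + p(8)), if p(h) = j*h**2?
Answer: 356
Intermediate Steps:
j = -1/10 (j = 1/(-10) = -1/10 ≈ -0.10000)
p(h) = -h**2/10
(-5*(0 - 2))*(42 + p(8)) = (-5*(0 - 2))*(42 - 1/10*8**2) = (-5*(-2))*(42 - 1/10*64) = 10*(42 - 32/5) = 10*(178/5) = 356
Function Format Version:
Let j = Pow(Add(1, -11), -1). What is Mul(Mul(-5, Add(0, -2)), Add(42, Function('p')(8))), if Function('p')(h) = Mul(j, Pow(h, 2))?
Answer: 356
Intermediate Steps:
j = Rational(-1, 10) (j = Pow(-10, -1) = Rational(-1, 10) ≈ -0.10000)
Function('p')(h) = Mul(Rational(-1, 10), Pow(h, 2))
Mul(Mul(-5, Add(0, -2)), Add(42, Function('p')(8))) = Mul(Mul(-5, Add(0, -2)), Add(42, Mul(Rational(-1, 10), Pow(8, 2)))) = Mul(Mul(-5, -2), Add(42, Mul(Rational(-1, 10), 64))) = Mul(10, Add(42, Rational(-32, 5))) = Mul(10, Rational(178, 5)) = 356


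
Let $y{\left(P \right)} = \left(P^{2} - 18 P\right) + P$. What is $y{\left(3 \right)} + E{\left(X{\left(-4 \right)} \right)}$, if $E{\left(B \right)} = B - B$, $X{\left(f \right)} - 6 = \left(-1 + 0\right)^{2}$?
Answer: $-42$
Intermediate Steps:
$y{\left(P \right)} = P^{2} - 17 P$
$X{\left(f \right)} = 7$ ($X{\left(f \right)} = 6 + \left(-1 + 0\right)^{2} = 6 + \left(-1\right)^{2} = 6 + 1 = 7$)
$E{\left(B \right)} = 0$
$y{\left(3 \right)} + E{\left(X{\left(-4 \right)} \right)} = 3 \left(-17 + 3\right) + 0 = 3 \left(-14\right) + 0 = -42 + 0 = -42$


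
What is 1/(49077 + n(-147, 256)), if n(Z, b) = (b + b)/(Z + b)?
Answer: 109/5349905 ≈ 2.0374e-5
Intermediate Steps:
n(Z, b) = 2*b/(Z + b) (n(Z, b) = (2*b)/(Z + b) = 2*b/(Z + b))
1/(49077 + n(-147, 256)) = 1/(49077 + 2*256/(-147 + 256)) = 1/(49077 + 2*256/109) = 1/(49077 + 2*256*(1/109)) = 1/(49077 + 512/109) = 1/(5349905/109) = 109/5349905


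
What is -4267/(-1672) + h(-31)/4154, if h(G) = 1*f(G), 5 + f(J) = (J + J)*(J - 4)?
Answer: 10672499/3472744 ≈ 3.0732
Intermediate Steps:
f(J) = -5 + 2*J*(-4 + J) (f(J) = -5 + (J + J)*(J - 4) = -5 + (2*J)*(-4 + J) = -5 + 2*J*(-4 + J))
h(G) = -5 - 8*G + 2*G**2 (h(G) = 1*(-5 - 8*G + 2*G**2) = -5 - 8*G + 2*G**2)
-4267/(-1672) + h(-31)/4154 = -4267/(-1672) + (-5 - 8*(-31) + 2*(-31)**2)/4154 = -4267*(-1/1672) + (-5 + 248 + 2*961)*(1/4154) = 4267/1672 + (-5 + 248 + 1922)*(1/4154) = 4267/1672 + 2165*(1/4154) = 4267/1672 + 2165/4154 = 10672499/3472744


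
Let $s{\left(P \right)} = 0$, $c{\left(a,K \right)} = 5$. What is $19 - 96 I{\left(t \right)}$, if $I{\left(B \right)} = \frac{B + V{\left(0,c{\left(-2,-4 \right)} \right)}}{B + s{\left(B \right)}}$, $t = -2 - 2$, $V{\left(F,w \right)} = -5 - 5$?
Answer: $-317$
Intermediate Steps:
$V{\left(F,w \right)} = -10$ ($V{\left(F,w \right)} = -5 - 5 = -10$)
$t = -4$ ($t = -2 - 2 = -4$)
$I{\left(B \right)} = \frac{-10 + B}{B}$ ($I{\left(B \right)} = \frac{B - 10}{B + 0} = \frac{-10 + B}{B}$)
$19 - 96 I{\left(t \right)} = 19 - 96 \frac{-10 - 4}{-4} = 19 - 96 \left(\left(- \frac{1}{4}\right) \left(-14\right)\right) = 19 - 336 = -317$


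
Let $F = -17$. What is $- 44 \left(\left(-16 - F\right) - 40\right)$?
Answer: $1716$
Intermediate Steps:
$- 44 \left(\left(-16 - F\right) - 40\right) = - 44 \left(\left(-16 - -17\right) - 40\right) = - 44 \left(\left(-16 + 17\right) - 40\right) = - 44 \left(1 - 40\right) = \left(-44\right) \left(-39\right) = 1716$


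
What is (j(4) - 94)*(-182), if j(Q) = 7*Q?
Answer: 12012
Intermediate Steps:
(j(4) - 94)*(-182) = (7*4 - 94)*(-182) = (28 - 94)*(-182) = -66*(-182) = 12012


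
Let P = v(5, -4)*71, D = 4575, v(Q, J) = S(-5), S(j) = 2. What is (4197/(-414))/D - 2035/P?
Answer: -321248977/22412925 ≈ -14.333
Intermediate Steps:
v(Q, J) = 2
P = 142 (P = 2*71 = 142)
(4197/(-414))/D - 2035/P = (4197/(-414))/4575 - 2035/142 = (4197*(-1/414))*(1/4575) - 2035*1/142 = -1399/138*1/4575 - 2035/142 = -1399/631350 - 2035/142 = -321248977/22412925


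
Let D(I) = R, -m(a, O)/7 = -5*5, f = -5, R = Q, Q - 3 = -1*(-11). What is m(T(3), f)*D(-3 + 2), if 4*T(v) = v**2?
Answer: 2450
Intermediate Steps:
Q = 14 (Q = 3 - 1*(-11) = 3 + 11 = 14)
R = 14
T(v) = v**2/4
m(a, O) = 175 (m(a, O) = -(-35)*5 = -7*(-25) = 175)
D(I) = 14
m(T(3), f)*D(-3 + 2) = 175*14 = 2450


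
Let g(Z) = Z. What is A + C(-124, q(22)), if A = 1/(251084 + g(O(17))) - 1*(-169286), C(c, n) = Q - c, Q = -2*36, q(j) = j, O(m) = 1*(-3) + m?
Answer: 42520433125/251098 ≈ 1.6934e+5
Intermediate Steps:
O(m) = -3 + m
Q = -72
C(c, n) = -72 - c
A = 42507376029/251098 (A = 1/(251084 + (-3 + 17)) - 1*(-169286) = 1/(251084 + 14) + 169286 = 1/251098 + 169286 = 42507376029/251098 ≈ 1.6929e+5)
A + C(-124, q(22)) = 42507376029/251098 + (-72 - 1*(-124)) = 42507376029/251098 + (-72 + 124) = 42507376029/251098 + 52 = 42520433125/251098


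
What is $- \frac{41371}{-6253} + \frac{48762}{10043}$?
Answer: $\frac{720397739}{62798879} \approx 11.472$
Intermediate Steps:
$- \frac{41371}{-6253} + \frac{48762}{10043} = \left(-41371\right) \left(- \frac{1}{6253}\right) + 48762 \cdot \frac{1}{10043} = \frac{41371}{6253} + \frac{48762}{10043} = \frac{720397739}{62798879}$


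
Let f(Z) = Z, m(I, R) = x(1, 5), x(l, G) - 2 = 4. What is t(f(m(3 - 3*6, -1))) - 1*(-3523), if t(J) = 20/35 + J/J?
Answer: 24672/7 ≈ 3524.6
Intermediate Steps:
x(l, G) = 6 (x(l, G) = 2 + 4 = 6)
m(I, R) = 6
t(J) = 11/7 (t(J) = 20*(1/35) + 1 = 4/7 + 1 = 11/7)
t(f(m(3 - 3*6, -1))) - 1*(-3523) = 11/7 - 1*(-3523) = 11/7 + 3523 = 24672/7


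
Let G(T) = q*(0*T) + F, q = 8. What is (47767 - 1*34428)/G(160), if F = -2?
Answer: -13339/2 ≈ -6669.5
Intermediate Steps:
G(T) = -2 (G(T) = 8*(0*T) - 2 = 8*0 - 2 = 0 - 2 = -2)
(47767 - 1*34428)/G(160) = (47767 - 1*34428)/(-2) = (47767 - 34428)*(-½) = 13339*(-½) = -13339/2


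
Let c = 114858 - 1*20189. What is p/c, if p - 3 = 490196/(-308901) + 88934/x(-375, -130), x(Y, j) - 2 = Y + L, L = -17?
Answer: -4550260634/1900817669985 ≈ -0.0023938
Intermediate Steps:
x(Y, j) = -15 + Y (x(Y, j) = 2 + (Y - 17) = 2 + (-17 + Y) = -15 + Y)
p = -4550260634/20078565 (p = 3 + (490196/(-308901) + 88934/(-15 - 375)) = 3 + (490196*(-1/308901) + 88934/(-390)) = 3 + (-490196/308901 + 88934*(-1/390)) = 3 + (-490196/308901 - 44467/195) = 3 - 4610496329/20078565 = -4550260634/20078565 ≈ -226.62)
c = 94669 (c = 114858 - 20189 = 94669)
p/c = -4550260634/20078565/94669 = -4550260634/20078565*1/94669 = -4550260634/1900817669985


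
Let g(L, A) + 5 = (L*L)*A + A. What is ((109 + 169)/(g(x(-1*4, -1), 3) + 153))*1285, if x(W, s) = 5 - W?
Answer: 178615/197 ≈ 906.67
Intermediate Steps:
g(L, A) = -5 + A + A*L² (g(L, A) = -5 + ((L*L)*A + A) = -5 + (L²*A + A) = -5 + (A*L² + A) = -5 + (A + A*L²) = -5 + A + A*L²)
((109 + 169)/(g(x(-1*4, -1), 3) + 153))*1285 = ((109 + 169)/((-5 + 3 + 3*(5 - (-1)*4)²) + 153))*1285 = (278/((-5 + 3 + 3*(5 - 1*(-4))²) + 153))*1285 = (278/((-5 + 3 + 3*(5 + 4)²) + 153))*1285 = (278/((-5 + 3 + 3*9²) + 153))*1285 = (278/((-5 + 3 + 3*81) + 153))*1285 = (278/((-5 + 3 + 243) + 153))*1285 = (278/(241 + 153))*1285 = (278/394)*1285 = (278*(1/394))*1285 = (139/197)*1285 = 178615/197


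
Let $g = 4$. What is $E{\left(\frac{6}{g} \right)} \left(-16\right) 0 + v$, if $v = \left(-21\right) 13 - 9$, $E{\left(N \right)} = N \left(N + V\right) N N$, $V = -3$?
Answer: $-282$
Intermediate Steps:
$E{\left(N \right)} = N^{3} \left(-3 + N\right)$ ($E{\left(N \right)} = N \left(N - 3\right) N N = N \left(-3 + N\right) N N = N^{2} \left(-3 + N\right) N = N^{3} \left(-3 + N\right)$)
$v = -282$ ($v = -273 - 9 = -282$)
$E{\left(\frac{6}{g} \right)} \left(-16\right) 0 + v = \left(\frac{6}{4}\right)^{3} \left(-3 + \frac{6}{4}\right) \left(-16\right) 0 - 282 = \left(6 \cdot \frac{1}{4}\right)^{3} \left(-3 + 6 \cdot \frac{1}{4}\right) \left(-16\right) 0 - 282 = \left(\frac{3}{2}\right)^{3} \left(-3 + \frac{3}{2}\right) \left(-16\right) 0 - 282 = \frac{27}{8} \left(- \frac{3}{2}\right) \left(-16\right) 0 - 282 = \left(- \frac{81}{16}\right) \left(-16\right) 0 - 282 = 81 \cdot 0 - 282 = 0 - 282 = -282$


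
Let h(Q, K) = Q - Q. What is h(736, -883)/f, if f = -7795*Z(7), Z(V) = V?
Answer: 0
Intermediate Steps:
h(Q, K) = 0
f = -54565 (f = -7795*7 = -54565)
h(736, -883)/f = 0/(-54565) = 0*(-1/54565) = 0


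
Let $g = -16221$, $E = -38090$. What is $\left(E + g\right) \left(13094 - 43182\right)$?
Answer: $1634109368$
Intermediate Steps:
$\left(E + g\right) \left(13094 - 43182\right) = \left(-38090 - 16221\right) \left(13094 - 43182\right) = \left(-54311\right) \left(-30088\right) = 1634109368$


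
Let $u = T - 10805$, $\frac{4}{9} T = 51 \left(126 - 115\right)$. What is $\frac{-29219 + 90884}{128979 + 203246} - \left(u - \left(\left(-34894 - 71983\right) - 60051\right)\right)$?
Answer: $- \frac{41829802413}{265780} \approx -1.5739 \cdot 10^{5}$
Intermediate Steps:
$T = \frac{5049}{4}$ ($T = \frac{9 \cdot 51 \left(126 - 115\right)}{4} = \frac{9 \cdot 51 \cdot 11}{4} = \frac{9}{4} \cdot 561 = \frac{5049}{4} \approx 1262.3$)
$u = - \frac{38171}{4}$ ($u = \frac{5049}{4} - 10805 = - \frac{38171}{4} \approx -9542.8$)
$\frac{-29219 + 90884}{128979 + 203246} - \left(u - \left(\left(-34894 - 71983\right) - 60051\right)\right) = \frac{-29219 + 90884}{128979 + 203246} - \left(- \frac{38171}{4} - \left(\left(-34894 - 71983\right) - 60051\right)\right) = \frac{61665}{332225} - \left(- \frac{38171}{4} - \left(-106877 - 60051\right)\right) = 61665 \cdot \frac{1}{332225} - \left(- \frac{38171}{4} - -166928\right) = \frac{12333}{66445} - \left(- \frac{38171}{4} + 166928\right) = \frac{12333}{66445} - \frac{629541}{4} = - \frac{41829802413}{265780}$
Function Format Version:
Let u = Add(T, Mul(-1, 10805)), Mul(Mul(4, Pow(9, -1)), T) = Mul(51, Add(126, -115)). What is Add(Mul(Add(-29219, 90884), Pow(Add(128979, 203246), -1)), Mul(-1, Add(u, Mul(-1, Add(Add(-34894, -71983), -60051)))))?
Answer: Rational(-41829802413, 265780) ≈ -1.5739e+5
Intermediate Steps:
T = Rational(5049, 4) (T = Mul(Rational(9, 4), Mul(51, Add(126, -115))) = Mul(Rational(9, 4), Mul(51, 11)) = Mul(Rational(9, 4), 561) = Rational(5049, 4) ≈ 1262.3)
u = Rational(-38171, 4) (u = Add(Rational(5049, 4), Mul(-1, 10805)) = Add(Rational(5049, 4), -10805) = Rational(-38171, 4) ≈ -9542.8)
Add(Mul(Add(-29219, 90884), Pow(Add(128979, 203246), -1)), Mul(-1, Add(u, Mul(-1, Add(Add(-34894, -71983), -60051))))) = Add(Mul(Add(-29219, 90884), Pow(Add(128979, 203246), -1)), Mul(-1, Add(Rational(-38171, 4), Mul(-1, Add(Add(-34894, -71983), -60051))))) = Add(Mul(61665, Pow(332225, -1)), Mul(-1, Add(Rational(-38171, 4), Mul(-1, Add(-106877, -60051))))) = Add(Mul(61665, Rational(1, 332225)), Mul(-1, Add(Rational(-38171, 4), Mul(-1, -166928)))) = Add(Rational(12333, 66445), Mul(-1, Add(Rational(-38171, 4), 166928))) = Add(Rational(12333, 66445), Mul(-1, Rational(629541, 4))) = Add(Rational(12333, 66445), Rational(-629541, 4)) = Rational(-41829802413, 265780)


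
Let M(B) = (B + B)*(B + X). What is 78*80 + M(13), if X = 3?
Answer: 6656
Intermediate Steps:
M(B) = 2*B*(3 + B) (M(B) = (B + B)*(B + 3) = (2*B)*(3 + B) = 2*B*(3 + B))
78*80 + M(13) = 78*80 + 2*13*(3 + 13) = 6240 + 2*13*16 = 6240 + 416 = 6656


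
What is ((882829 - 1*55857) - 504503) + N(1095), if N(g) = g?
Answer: 323564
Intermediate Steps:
((882829 - 1*55857) - 504503) + N(1095) = ((882829 - 1*55857) - 504503) + 1095 = ((882829 - 55857) - 504503) + 1095 = (826972 - 504503) + 1095 = 322469 + 1095 = 323564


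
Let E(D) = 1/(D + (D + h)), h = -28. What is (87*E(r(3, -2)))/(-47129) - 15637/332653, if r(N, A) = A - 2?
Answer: -8833827139/188131238844 ≈ -0.046956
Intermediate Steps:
r(N, A) = -2 + A
E(D) = 1/(-28 + 2*D) (E(D) = 1/(D + (D - 28)) = 1/(D + (-28 + D)) = 1/(-28 + 2*D))
(87*E(r(3, -2)))/(-47129) - 15637/332653 = (87*(1/(2*(-14 + (-2 - 2)))))/(-47129) - 15637/332653 = (87*(1/(2*(-14 - 4))))*(-1/47129) - 15637*1/332653 = (87*((½)/(-18)))*(-1/47129) - 15637/332653 = (87*((½)*(-1/18)))*(-1/47129) - 15637/332653 = (87*(-1/36))*(-1/47129) - 15637/332653 = -29/12*(-1/47129) - 15637/332653 = 29/565548 - 15637/332653 = -8833827139/188131238844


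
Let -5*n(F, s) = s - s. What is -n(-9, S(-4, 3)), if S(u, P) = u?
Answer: 0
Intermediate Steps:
n(F, s) = 0 (n(F, s) = -(s - s)/5 = -⅕*0 = 0)
-n(-9, S(-4, 3)) = -1*0 = 0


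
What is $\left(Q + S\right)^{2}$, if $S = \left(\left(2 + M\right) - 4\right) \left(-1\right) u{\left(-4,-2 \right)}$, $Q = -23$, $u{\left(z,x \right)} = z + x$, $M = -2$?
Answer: $2209$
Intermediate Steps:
$u{\left(z,x \right)} = x + z$
$S = -24$ ($S = \left(\left(2 - 2\right) - 4\right) \left(-1\right) \left(-2 - 4\right) = \left(0 - 4\right) \left(-1\right) \left(-6\right) = \left(-4\right) \left(-1\right) \left(-6\right) = 4 \left(-6\right) = -24$)
$\left(Q + S\right)^{2} = \left(-23 - 24\right)^{2} = \left(-47\right)^{2} = 2209$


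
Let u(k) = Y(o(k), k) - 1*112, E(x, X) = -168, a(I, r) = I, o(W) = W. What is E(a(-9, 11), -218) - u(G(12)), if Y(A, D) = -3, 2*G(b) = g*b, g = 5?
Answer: -53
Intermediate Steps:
G(b) = 5*b/2 (G(b) = (5*b)/2 = 5*b/2)
u(k) = -115 (u(k) = -3 - 1*112 = -3 - 112 = -115)
E(a(-9, 11), -218) - u(G(12)) = -168 - 1*(-115) = -168 + 115 = -53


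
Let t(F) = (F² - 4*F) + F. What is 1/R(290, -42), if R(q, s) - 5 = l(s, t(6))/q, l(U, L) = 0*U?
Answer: ⅕ ≈ 0.20000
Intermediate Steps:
t(F) = F² - 3*F
l(U, L) = 0
R(q, s) = 5 (R(q, s) = 5 + 0/q = 5 + 0 = 5)
1/R(290, -42) = 1/5 = ⅕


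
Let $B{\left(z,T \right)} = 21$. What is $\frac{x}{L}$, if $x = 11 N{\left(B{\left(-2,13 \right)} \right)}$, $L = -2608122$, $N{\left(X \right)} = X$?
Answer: $- \frac{7}{79034} \approx -8.8569 \cdot 10^{-5}$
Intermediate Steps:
$x = 231$ ($x = 11 \cdot 21 = 231$)
$\frac{x}{L} = \frac{231}{-2608122} = 231 \left(- \frac{1}{2608122}\right) = - \frac{7}{79034}$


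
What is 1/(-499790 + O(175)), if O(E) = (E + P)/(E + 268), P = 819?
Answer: -443/221405976 ≈ -2.0008e-6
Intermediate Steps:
O(E) = (819 + E)/(268 + E) (O(E) = (E + 819)/(E + 268) = (819 + E)/(268 + E))
1/(-499790 + O(175)) = 1/(-499790 + (819 + 175)/(268 + 175)) = 1/(-499790 + 994/443) = 1/(-221405976/443) = -443/221405976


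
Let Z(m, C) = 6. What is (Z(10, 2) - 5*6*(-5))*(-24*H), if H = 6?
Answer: -22464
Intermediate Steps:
(Z(10, 2) - 5*6*(-5))*(-24*H) = (6 - 5*6*(-5))*(-24*6) = (6 - 30*(-5))*(-144) = (6 + 150)*(-144) = 156*(-144) = -22464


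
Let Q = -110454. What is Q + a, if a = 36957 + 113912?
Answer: 40415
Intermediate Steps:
a = 150869
Q + a = -110454 + 150869 = 40415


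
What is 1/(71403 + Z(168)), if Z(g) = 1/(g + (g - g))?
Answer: 168/11995705 ≈ 1.4005e-5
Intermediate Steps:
Z(g) = 1/g (Z(g) = 1/(g + 0) = 1/g)
1/(71403 + Z(168)) = 1/(71403 + 1/168) = 1/(11995705/168) = 168/11995705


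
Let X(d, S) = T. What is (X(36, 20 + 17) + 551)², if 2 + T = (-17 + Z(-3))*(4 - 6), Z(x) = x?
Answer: 346921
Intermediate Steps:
T = 38 (T = -2 + (-17 - 3)*(4 - 6) = -2 - 20*(-2) = -2 + 40 = 38)
X(d, S) = 38
(X(36, 20 + 17) + 551)² = (38 + 551)² = 589² = 346921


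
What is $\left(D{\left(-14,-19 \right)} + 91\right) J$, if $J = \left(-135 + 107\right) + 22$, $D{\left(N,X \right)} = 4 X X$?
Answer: $-9210$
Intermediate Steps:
$D{\left(N,X \right)} = 4 X^{2}$
$J = -6$ ($J = -28 + 22 = -6$)
$\left(D{\left(-14,-19 \right)} + 91\right) J = \left(4 \left(-19\right)^{2} + 91\right) \left(-6\right) = \left(4 \cdot 361 + 91\right) \left(-6\right) = \left(1444 + 91\right) \left(-6\right) = 1535 \left(-6\right) = -9210$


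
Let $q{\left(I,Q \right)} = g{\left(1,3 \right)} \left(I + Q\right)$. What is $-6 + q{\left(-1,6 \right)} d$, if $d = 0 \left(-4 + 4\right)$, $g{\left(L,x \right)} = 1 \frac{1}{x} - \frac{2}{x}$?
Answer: $-6$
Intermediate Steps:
$g{\left(L,x \right)} = - \frac{1}{x}$ ($g{\left(L,x \right)} = \frac{1}{x} - \frac{2}{x} = - \frac{1}{x}$)
$q{\left(I,Q \right)} = - \frac{I}{3} - \frac{Q}{3}$ ($q{\left(I,Q \right)} = - \frac{1}{3} \left(I + Q\right) = \left(-1\right) \frac{1}{3} \left(I + Q\right) = - \frac{I + Q}{3} = - \frac{I}{3} - \frac{Q}{3}$)
$d = 0$ ($d = 0 \cdot 0 = 0$)
$-6 + q{\left(-1,6 \right)} d = -6 + \left(\left(- \frac{1}{3}\right) \left(-1\right) - 2\right) 0 = -6 + \left(\frac{1}{3} - 2\right) 0 = -6 - 0 = -6 + 0 = -6$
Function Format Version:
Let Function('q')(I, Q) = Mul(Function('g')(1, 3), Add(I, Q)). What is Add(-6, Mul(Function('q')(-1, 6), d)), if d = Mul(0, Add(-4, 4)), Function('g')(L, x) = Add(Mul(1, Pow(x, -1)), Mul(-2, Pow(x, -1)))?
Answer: -6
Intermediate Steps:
Function('g')(L, x) = Mul(-1, Pow(x, -1)) (Function('g')(L, x) = Add(Pow(x, -1), Mul(-2, Pow(x, -1))) = Mul(-1, Pow(x, -1)))
Function('q')(I, Q) = Add(Mul(Rational(-1, 3), I), Mul(Rational(-1, 3), Q)) (Function('q')(I, Q) = Mul(Mul(-1, Pow(3, -1)), Add(I, Q)) = Mul(Mul(-1, Rational(1, 3)), Add(I, Q)) = Mul(Rational(-1, 3), Add(I, Q)) = Add(Mul(Rational(-1, 3), I), Mul(Rational(-1, 3), Q)))
d = 0 (d = Mul(0, 0) = 0)
Add(-6, Mul(Function('q')(-1, 6), d)) = Add(-6, Mul(Add(Mul(Rational(-1, 3), -1), Mul(Rational(-1, 3), 6)), 0)) = Add(-6, Mul(Add(Rational(1, 3), -2), 0)) = Add(-6, Mul(Rational(-5, 3), 0)) = Add(-6, 0) = -6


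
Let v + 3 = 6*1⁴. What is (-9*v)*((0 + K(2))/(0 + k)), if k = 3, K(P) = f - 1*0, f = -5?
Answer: 45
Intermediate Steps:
K(P) = -5 (K(P) = -5 - 1*0 = -5 + 0 = -5)
v = 3 (v = -3 + 6*1⁴ = -3 + 6*1 = -3 + 6 = 3)
(-9*v)*((0 + K(2))/(0 + k)) = (-9*3)*((0 - 5)/(0 + 3)) = -(-135)/3 = -27*(-5/3) = 45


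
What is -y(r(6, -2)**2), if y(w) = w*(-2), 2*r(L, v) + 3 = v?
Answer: 25/2 ≈ 12.500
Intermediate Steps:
r(L, v) = -3/2 + v/2
y(w) = -2*w
-y(r(6, -2)**2) = -(-2)*(-3/2 + (1/2)*(-2))**2 = -(-2)*(-3/2 - 1)**2 = -(-2)*(-5/2)**2 = -(-2)*25/4 = -1*(-25/2) = 25/2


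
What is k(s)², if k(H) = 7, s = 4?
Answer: 49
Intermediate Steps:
k(s)² = 7² = 49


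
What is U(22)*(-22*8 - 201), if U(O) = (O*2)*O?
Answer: -364936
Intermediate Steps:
U(O) = 2*O² (U(O) = (2*O)*O = 2*O²)
U(22)*(-22*8 - 201) = (2*22²)*(-22*8 - 201) = (2*484)*(-176 - 201) = 968*(-377) = -364936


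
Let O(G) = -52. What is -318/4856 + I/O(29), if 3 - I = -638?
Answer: -195577/15782 ≈ -12.392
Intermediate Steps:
I = 641 (I = 3 - 1*(-638) = 3 + 638 = 641)
-318/4856 + I/O(29) = -318/4856 + 641/(-52) = -318*1/4856 + 641*(-1/52) = -159/2428 - 641/52 = -195577/15782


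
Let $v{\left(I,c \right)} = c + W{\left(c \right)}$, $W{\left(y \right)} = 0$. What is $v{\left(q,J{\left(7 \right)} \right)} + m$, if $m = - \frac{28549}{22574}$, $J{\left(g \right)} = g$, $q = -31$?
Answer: $\frac{129469}{22574} \approx 5.7353$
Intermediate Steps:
$v{\left(I,c \right)} = c$ ($v{\left(I,c \right)} = c + 0 = c$)
$m = - \frac{28549}{22574}$ ($m = \left(-28549\right) \frac{1}{22574} = - \frac{28549}{22574} \approx -1.2647$)
$v{\left(q,J{\left(7 \right)} \right)} + m = 7 - \frac{28549}{22574} = \frac{129469}{22574}$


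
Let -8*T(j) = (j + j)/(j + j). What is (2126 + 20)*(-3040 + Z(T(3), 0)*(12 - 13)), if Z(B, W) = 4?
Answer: -6532424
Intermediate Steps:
T(j) = -⅛ (T(j) = -(j + j)/(8*(j + j)) = -2*j/(8*(2*j)) = -2*j*1/(2*j)/8 = -⅛*1 = -⅛)
(2126 + 20)*(-3040 + Z(T(3), 0)*(12 - 13)) = (2126 + 20)*(-3040 + 4*(12 - 13)) = 2146*(-3040 + 4*(-1)) = 2146*(-3040 - 4) = 2146*(-3044) = -6532424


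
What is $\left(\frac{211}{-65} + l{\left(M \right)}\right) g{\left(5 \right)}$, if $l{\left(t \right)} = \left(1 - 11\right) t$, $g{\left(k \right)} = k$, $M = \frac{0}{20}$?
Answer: $- \frac{211}{13} \approx -16.231$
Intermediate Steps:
$M = 0$ ($M = 0 \cdot \frac{1}{20} = 0$)
$l{\left(t \right)} = - 10 t$ ($l{\left(t \right)} = \left(1 - 11\right) t = - 10 t$)
$\left(\frac{211}{-65} + l{\left(M \right)}\right) g{\left(5 \right)} = \left(\frac{211}{-65} - 0\right) 5 = \left(211 \left(- \frac{1}{65}\right) + 0\right) 5 = \left(- \frac{211}{65} + 0\right) 5 = \left(- \frac{211}{65}\right) 5 = - \frac{211}{13}$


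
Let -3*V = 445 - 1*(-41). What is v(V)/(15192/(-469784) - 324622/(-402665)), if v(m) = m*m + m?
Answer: 616727063807190/18298116871 ≈ 33704.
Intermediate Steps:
V = -162 (V = -(445 - 1*(-41))/3 = -(445 + 41)/3 = -⅓*486 = -162)
v(m) = m + m² (v(m) = m² + m = m + m²)
v(V)/(15192/(-469784) - 324622/(-402665)) = (-162*(1 - 162))/(15192/(-469784) - 324622/(-402665)) = (-162*(-161))/(15192*(-1/469784) - 324622*(-1/402665)) = 26082/(-1899/58723 + 324622/402665) = 26082/(18298116871/23645696795) = 26082*(23645696795/18298116871) = 616727063807190/18298116871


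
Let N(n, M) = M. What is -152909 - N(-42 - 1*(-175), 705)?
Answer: -153614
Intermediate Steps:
-152909 - N(-42 - 1*(-175), 705) = -152909 - 1*705 = -152909 - 705 = -153614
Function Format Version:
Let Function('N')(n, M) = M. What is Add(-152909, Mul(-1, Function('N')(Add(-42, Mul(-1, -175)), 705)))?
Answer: -153614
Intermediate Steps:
Add(-152909, Mul(-1, Function('N')(Add(-42, Mul(-1, -175)), 705))) = Add(-152909, Mul(-1, 705)) = Add(-152909, -705) = -153614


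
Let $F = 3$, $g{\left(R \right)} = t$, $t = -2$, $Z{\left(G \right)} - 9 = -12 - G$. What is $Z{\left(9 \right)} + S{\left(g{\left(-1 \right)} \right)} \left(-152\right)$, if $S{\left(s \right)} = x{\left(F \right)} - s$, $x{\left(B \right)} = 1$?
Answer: $-468$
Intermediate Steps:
$Z{\left(G \right)} = -3 - G$ ($Z{\left(G \right)} = 9 - \left(12 + G\right) = -3 - G$)
$g{\left(R \right)} = -2$
$S{\left(s \right)} = 1 - s$
$Z{\left(9 \right)} + S{\left(g{\left(-1 \right)} \right)} \left(-152\right) = \left(-3 - 9\right) + \left(1 - -2\right) \left(-152\right) = \left(-3 - 9\right) + \left(1 + 2\right) \left(-152\right) = -12 + 3 \left(-152\right) = -12 - 456 = -468$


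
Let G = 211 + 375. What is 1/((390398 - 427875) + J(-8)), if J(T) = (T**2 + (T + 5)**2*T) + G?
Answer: -1/36899 ≈ -2.7101e-5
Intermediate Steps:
G = 586
J(T) = 586 + T**2 + T*(5 + T)**2 (J(T) = (T**2 + (T + 5)**2*T) + 586 = (T**2 + (5 + T)**2*T) + 586 = (T**2 + T*(5 + T)**2) + 586 = 586 + T**2 + T*(5 + T)**2)
1/((390398 - 427875) + J(-8)) = 1/((390398 - 427875) + (586 + (-8)**2 - 8*(5 - 8)**2)) = 1/(-37477 + (586 + 64 - 8*(-3)**2)) = 1/(-37477 + (586 + 64 - 8*9)) = 1/(-37477 + (586 + 64 - 72)) = 1/(-37477 + 578) = 1/(-36899) = -1/36899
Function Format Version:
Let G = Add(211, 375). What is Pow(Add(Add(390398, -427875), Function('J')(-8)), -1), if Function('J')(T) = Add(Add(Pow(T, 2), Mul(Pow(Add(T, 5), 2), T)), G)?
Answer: Rational(-1, 36899) ≈ -2.7101e-5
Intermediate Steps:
G = 586
Function('J')(T) = Add(586, Pow(T, 2), Mul(T, Pow(Add(5, T), 2))) (Function('J')(T) = Add(Add(Pow(T, 2), Mul(Pow(Add(T, 5), 2), T)), 586) = Add(Add(Pow(T, 2), Mul(Pow(Add(5, T), 2), T)), 586) = Add(Add(Pow(T, 2), Mul(T, Pow(Add(5, T), 2))), 586) = Add(586, Pow(T, 2), Mul(T, Pow(Add(5, T), 2))))
Pow(Add(Add(390398, -427875), Function('J')(-8)), -1) = Pow(Add(Add(390398, -427875), Add(586, Pow(-8, 2), Mul(-8, Pow(Add(5, -8), 2)))), -1) = Pow(Add(-37477, Add(586, 64, Mul(-8, Pow(-3, 2)))), -1) = Pow(Add(-37477, Add(586, 64, Mul(-8, 9))), -1) = Pow(Add(-37477, Add(586, 64, -72)), -1) = Pow(Add(-37477, 578), -1) = Pow(-36899, -1) = Rational(-1, 36899)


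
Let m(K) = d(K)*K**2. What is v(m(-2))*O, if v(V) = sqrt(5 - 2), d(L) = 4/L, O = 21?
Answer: 21*sqrt(3) ≈ 36.373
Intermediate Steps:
m(K) = 4*K (m(K) = (4/K)*K**2 = 4*K)
v(V) = sqrt(3)
v(m(-2))*O = sqrt(3)*21 = 21*sqrt(3)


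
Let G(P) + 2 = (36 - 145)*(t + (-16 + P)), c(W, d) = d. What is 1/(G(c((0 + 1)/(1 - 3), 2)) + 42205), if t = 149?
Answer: 1/27488 ≈ 3.6379e-5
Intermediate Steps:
G(P) = -14499 - 109*P (G(P) = -2 + (36 - 145)*(149 + (-16 + P)) = -2 - 109*(133 + P) = -2 + (-14497 - 109*P) = -14499 - 109*P)
1/(G(c((0 + 1)/(1 - 3), 2)) + 42205) = 1/((-14499 - 109*2) + 42205) = 1/((-14499 - 218) + 42205) = 1/(-14717 + 42205) = 1/27488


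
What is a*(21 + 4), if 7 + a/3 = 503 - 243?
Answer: 18975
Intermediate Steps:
a = 759 (a = -21 + 3*(503 - 243) = -21 + 3*260 = -21 + 780 = 759)
a*(21 + 4) = 759*(21 + 4) = 759*25 = 18975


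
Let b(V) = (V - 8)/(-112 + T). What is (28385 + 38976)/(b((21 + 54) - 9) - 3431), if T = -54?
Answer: -798709/40686 ≈ -19.631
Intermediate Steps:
b(V) = 4/83 - V/166 (b(V) = (V - 8)/(-112 - 54) = (-8 + V)/(-166) = (-8 + V)*(-1/166) = 4/83 - V/166)
(28385 + 38976)/(b((21 + 54) - 9) - 3431) = (28385 + 38976)/((4/83 - ((21 + 54) - 9)/166) - 3431) = 67361/((4/83 - (75 - 9)/166) - 3431) = 67361/((4/83 - 1/166*66) - 3431) = 67361/((4/83 - 33/83) - 3431) = 67361/(-29/83 - 3431) = 67361/(-284802/83) = 67361*(-83/284802) = -798709/40686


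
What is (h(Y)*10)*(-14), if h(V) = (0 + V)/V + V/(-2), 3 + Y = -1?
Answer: -420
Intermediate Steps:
Y = -4 (Y = -3 - 1 = -4)
h(V) = 1 - V/2 (h(V) = V/V + V*(-½) = 1 - V/2)
(h(Y)*10)*(-14) = ((1 - ½*(-4))*10)*(-14) = ((1 + 2)*10)*(-14) = (3*10)*(-14) = 30*(-14) = -420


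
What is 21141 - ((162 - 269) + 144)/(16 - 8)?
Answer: 169091/8 ≈ 21136.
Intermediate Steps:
21141 - ((162 - 269) + 144)/(16 - 8) = 21141 - (-107 + 144)/8 = 21141 - 37/8 = 169091/8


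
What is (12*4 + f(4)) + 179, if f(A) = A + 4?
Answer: 235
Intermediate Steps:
f(A) = 4 + A
(12*4 + f(4)) + 179 = (12*4 + (4 + 4)) + 179 = (48 + 8) + 179 = 56 + 179 = 235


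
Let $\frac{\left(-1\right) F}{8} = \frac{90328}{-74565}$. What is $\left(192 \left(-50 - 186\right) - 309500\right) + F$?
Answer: $- \frac{26455834156}{74565} \approx -3.548 \cdot 10^{5}$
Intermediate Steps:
$F = \frac{722624}{74565}$ ($F = - 8 \frac{90328}{-74565} = - 8 \cdot 90328 \left(- \frac{1}{74565}\right) = \left(-8\right) \left(- \frac{90328}{74565}\right) = \frac{722624}{74565} \approx 9.6912$)
$\left(192 \left(-50 - 186\right) - 309500\right) + F = \left(192 \left(-50 - 186\right) - 309500\right) + \frac{722624}{74565} = \left(192 \left(-236\right) - 309500\right) + \frac{722624}{74565} = \left(-45312 - 309500\right) + \frac{722624}{74565} = -354812 + \frac{722624}{74565} = - \frac{26455834156}{74565}$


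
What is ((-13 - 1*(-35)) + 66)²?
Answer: 7744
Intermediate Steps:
((-13 - 1*(-35)) + 66)² = ((-13 + 35) + 66)² = (22 + 66)² = 88² = 7744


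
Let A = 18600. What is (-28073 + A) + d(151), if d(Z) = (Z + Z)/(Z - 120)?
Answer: -293361/31 ≈ -9463.3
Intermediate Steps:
d(Z) = 2*Z/(-120 + Z) (d(Z) = (2*Z)/(-120 + Z) = 2*Z/(-120 + Z))
(-28073 + A) + d(151) = (-28073 + 18600) + 2*151/(-120 + 151) = -9473 + 2*151/31 = -9473 + 2*151*(1/31) = -9473 + 302/31 = -293361/31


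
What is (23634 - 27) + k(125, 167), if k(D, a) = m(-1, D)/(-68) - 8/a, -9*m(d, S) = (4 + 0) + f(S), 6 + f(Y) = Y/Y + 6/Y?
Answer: 17740623331/751500 ≈ 23607.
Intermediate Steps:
f(Y) = -5 + 6/Y (f(Y) = -6 + (Y/Y + 6/Y) = -6 + (1 + 6/Y) = -5 + 6/Y)
m(d, S) = ⅑ - 2/(3*S) (m(d, S) = -((4 + 0) + (-5 + 6/S))/9 = -(4 + (-5 + 6/S))/9 = -(-1 + 6/S)/9 = ⅑ - 2/(3*S))
k(D, a) = -8/a - (-6 + D)/(612*D) (k(D, a) = ((-6 + D)/(9*D))/(-68) - 8/a = ((-6 + D)/(9*D))*(-1/68) - 8/a = -(-6 + D)/(612*D) - 8/a = -8/a - (-6 + D)/(612*D))
(23634 - 27) + k(125, 167) = (23634 - 27) + (-1/612 - 8/167 + (1/102)/125) = 23607 + (-1/612 - 8*1/167 + (1/102)*(1/125)) = 23607 + (-1/612 - 8/167 + 1/12750) = 23607 - 37169/751500 = 17740623331/751500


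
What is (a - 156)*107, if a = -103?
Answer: -27713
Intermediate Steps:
(a - 156)*107 = (-103 - 156)*107 = -259*107 = -27713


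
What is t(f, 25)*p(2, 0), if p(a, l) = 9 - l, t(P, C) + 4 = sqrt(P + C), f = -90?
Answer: -36 + 9*I*sqrt(65) ≈ -36.0 + 72.56*I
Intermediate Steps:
t(P, C) = -4 + sqrt(C + P) (t(P, C) = -4 + sqrt(P + C) = -4 + sqrt(C + P))
t(f, 25)*p(2, 0) = (-4 + sqrt(25 - 90))*(9 - 1*0) = (-4 + sqrt(-65))*(9 + 0) = (-4 + I*sqrt(65))*9 = -36 + 9*I*sqrt(65)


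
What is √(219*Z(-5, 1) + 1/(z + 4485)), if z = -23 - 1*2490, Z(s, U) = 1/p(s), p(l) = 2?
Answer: √106455955/986 ≈ 10.464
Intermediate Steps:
Z(s, U) = ½ (Z(s, U) = 1/2 = ½)
z = -2513 (z = -23 - 2490 = -2513)
√(219*Z(-5, 1) + 1/(z + 4485)) = √(219*(½) + 1/(-2513 + 4485)) = √(219/2 + 1/1972) = √(215935/1972) = √106455955/986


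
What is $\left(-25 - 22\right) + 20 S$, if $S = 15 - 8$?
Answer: $93$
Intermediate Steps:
$S = 7$
$\left(-25 - 22\right) + 20 S = \left(-25 - 22\right) + 20 \cdot 7 = -47 + 140 = 93$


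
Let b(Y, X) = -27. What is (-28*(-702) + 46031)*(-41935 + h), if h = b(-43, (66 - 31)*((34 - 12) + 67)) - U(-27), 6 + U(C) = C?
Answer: -2754190223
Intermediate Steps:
U(C) = -6 + C
h = 6 (h = -27 - (-6 - 27) = -27 - 1*(-33) = -27 + 33 = 6)
(-28*(-702) + 46031)*(-41935 + h) = (-28*(-702) + 46031)*(-41935 + 6) = (19656 + 46031)*(-41929) = 65687*(-41929) = -2754190223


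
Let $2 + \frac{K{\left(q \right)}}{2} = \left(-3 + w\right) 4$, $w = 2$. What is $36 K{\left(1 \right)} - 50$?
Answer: $-482$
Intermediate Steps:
$K{\left(q \right)} = -12$ ($K{\left(q \right)} = -4 + 2 \left(-3 + 2\right) 4 = -4 + 2 \left(\left(-1\right) 4\right) = -4 + 2 \left(-4\right) = -4 - 8 = -12$)
$36 K{\left(1 \right)} - 50 = 36 \left(-12\right) - 50 = -432 - 50 = -482$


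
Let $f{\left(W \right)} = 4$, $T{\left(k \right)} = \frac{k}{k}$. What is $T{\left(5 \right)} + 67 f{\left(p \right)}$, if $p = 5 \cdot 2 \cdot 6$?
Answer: $269$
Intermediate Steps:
$T{\left(k \right)} = 1$
$p = 60$ ($p = 10 \cdot 6 = 60$)
$T{\left(5 \right)} + 67 f{\left(p \right)} = 1 + 67 \cdot 4 = 1 + 268 = 269$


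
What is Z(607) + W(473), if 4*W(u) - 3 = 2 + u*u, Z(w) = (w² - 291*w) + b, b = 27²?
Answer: 496949/2 ≈ 2.4847e+5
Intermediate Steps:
b = 729
Z(w) = 729 + w² - 291*w (Z(w) = (w² - 291*w) + 729 = 729 + w² - 291*w)
W(u) = 5/4 + u²/4 (W(u) = ¾ + (2 + u*u)/4 = ¾ + (2 + u²)/4 = ¾ + (½ + u²/4) = 5/4 + u²/4)
Z(607) + W(473) = (729 + 607² - 291*607) + (5/4 + (¼)*473²) = (729 + 368449 - 176637) + (5/4 + (¼)*223729) = 192541 + (5/4 + 223729/4) = 192541 + 111867/2 = 496949/2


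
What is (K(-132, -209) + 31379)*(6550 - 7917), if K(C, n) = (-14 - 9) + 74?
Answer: -42964810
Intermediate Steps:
K(C, n) = 51 (K(C, n) = -23 + 74 = 51)
(K(-132, -209) + 31379)*(6550 - 7917) = (51 + 31379)*(6550 - 7917) = 31430*(-1367) = -42964810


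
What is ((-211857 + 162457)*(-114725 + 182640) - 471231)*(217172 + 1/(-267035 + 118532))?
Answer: -108216306520074281965/148503 ≈ -7.2871e+14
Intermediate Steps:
((-211857 + 162457)*(-114725 + 182640) - 471231)*(217172 + 1/(-267035 + 118532)) = (-49400*67915 - 471231)*(217172 + 1/(-148503)) = (-3355001000 - 471231)*(217172 - 1/148503) = -3355472231*32250693515/148503 = -108216306520074281965/148503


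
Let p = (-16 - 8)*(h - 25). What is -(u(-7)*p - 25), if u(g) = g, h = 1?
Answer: 4057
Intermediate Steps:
p = 576 (p = (-16 - 8)*(1 - 25) = -24*(-24) = 576)
-(u(-7)*p - 25) = -(-7*576 - 25) = -(-4032 - 25) = -1*(-4057) = 4057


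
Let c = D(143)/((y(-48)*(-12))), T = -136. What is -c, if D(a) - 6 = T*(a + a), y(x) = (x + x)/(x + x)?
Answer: -19445/6 ≈ -3240.8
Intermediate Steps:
y(x) = 1 (y(x) = (2*x)/((2*x)) = (2*x)*(1/(2*x)) = 1)
D(a) = 6 - 272*a (D(a) = 6 - 136*(a + a) = 6 - 272*a)
c = 19445/6 (c = (6 - 272*143)/((1*(-12))) = (6 - 38896)/(-12) = -38890*(-1/12) = 19445/6 ≈ 3240.8)
-c = -1*19445/6 = -19445/6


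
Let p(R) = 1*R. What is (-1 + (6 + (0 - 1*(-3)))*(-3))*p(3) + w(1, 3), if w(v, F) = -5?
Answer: -89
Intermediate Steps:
p(R) = R
(-1 + (6 + (0 - 1*(-3)))*(-3))*p(3) + w(1, 3) = (-1 + (6 + (0 - 1*(-3)))*(-3))*3 - 5 = (-1 + (6 + (0 + 3))*(-3))*3 - 5 = (-1 + (6 + 3)*(-3))*3 - 5 = (-1 + 9*(-3))*3 - 5 = (-1 - 27)*3 - 5 = -28*3 - 5 = -84 - 5 = -89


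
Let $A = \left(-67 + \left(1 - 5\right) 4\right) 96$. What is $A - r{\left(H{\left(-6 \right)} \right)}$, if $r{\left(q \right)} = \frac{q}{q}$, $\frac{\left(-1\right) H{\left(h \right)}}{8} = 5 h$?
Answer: $-7969$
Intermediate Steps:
$H{\left(h \right)} = - 40 h$ ($H{\left(h \right)} = - 8 \cdot 5 h = - 40 h$)
$A = -7968$ ($A = \left(-67 + \left(1 - 5\right) 4\right) 96 = \left(-67 - 16\right) 96 = \left(-83\right) 96 = -7968$)
$r{\left(q \right)} = 1$
$A - r{\left(H{\left(-6 \right)} \right)} = -7968 - 1 = -7969$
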